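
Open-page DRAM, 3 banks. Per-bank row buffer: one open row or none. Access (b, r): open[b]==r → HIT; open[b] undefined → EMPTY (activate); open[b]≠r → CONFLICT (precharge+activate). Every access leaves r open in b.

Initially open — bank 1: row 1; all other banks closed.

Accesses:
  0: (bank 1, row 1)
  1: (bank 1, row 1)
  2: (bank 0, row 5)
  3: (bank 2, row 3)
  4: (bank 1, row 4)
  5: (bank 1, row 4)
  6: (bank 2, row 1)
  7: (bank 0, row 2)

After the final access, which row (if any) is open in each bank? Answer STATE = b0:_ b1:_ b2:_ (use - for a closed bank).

STATE = b0:2 b1:4 b2:1

#0 (1,1) H  (was 1)
#1 (1,1) H  (was 1)
#2 (0,5) E
#3 (2,3) E
#4 (1,4) C  (was 1)
#5 (1,4) H  (was 4)
#6 (2,1) C  (was 3)
#7 (0,2) C  (was 5)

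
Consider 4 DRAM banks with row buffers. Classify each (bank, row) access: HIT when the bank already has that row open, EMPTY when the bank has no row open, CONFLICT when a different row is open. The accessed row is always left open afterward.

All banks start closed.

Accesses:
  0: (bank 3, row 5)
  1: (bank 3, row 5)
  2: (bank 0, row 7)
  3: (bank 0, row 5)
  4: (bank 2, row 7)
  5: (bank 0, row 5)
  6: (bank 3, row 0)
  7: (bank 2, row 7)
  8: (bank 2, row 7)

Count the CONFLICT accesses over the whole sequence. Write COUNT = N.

0: bank 3 row 5 — prev None → EMPTY
1: bank 3 row 5 — prev 5 → HIT
2: bank 0 row 7 — prev None → EMPTY
3: bank 0 row 5 — prev 7 → CONFLICT
4: bank 2 row 7 — prev None → EMPTY
5: bank 0 row 5 — prev 5 → HIT
6: bank 3 row 0 — prev 5 → CONFLICT
7: bank 2 row 7 — prev 7 → HIT
8: bank 2 row 7 — prev 7 → HIT

COUNT = 2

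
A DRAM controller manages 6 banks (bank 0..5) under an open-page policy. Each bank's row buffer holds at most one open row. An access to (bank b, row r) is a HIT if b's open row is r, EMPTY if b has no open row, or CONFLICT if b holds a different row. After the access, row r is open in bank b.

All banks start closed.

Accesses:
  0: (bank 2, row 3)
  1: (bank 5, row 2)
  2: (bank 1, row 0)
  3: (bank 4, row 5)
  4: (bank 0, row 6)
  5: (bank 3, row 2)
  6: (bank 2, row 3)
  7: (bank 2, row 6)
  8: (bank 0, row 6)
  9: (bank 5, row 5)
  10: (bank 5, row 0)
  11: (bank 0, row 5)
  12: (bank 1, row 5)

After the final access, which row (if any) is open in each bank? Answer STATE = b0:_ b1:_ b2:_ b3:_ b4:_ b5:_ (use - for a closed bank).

#0 (2,3) E
#1 (5,2) E
#2 (1,0) E
#3 (4,5) E
#4 (0,6) E
#5 (3,2) E
#6 (2,3) H  (was 3)
#7 (2,6) C  (was 3)
#8 (0,6) H  (was 6)
#9 (5,5) C  (was 2)
#10 (5,0) C  (was 5)
#11 (0,5) C  (was 6)
#12 (1,5) C  (was 0)

STATE = b0:5 b1:5 b2:6 b3:2 b4:5 b5:0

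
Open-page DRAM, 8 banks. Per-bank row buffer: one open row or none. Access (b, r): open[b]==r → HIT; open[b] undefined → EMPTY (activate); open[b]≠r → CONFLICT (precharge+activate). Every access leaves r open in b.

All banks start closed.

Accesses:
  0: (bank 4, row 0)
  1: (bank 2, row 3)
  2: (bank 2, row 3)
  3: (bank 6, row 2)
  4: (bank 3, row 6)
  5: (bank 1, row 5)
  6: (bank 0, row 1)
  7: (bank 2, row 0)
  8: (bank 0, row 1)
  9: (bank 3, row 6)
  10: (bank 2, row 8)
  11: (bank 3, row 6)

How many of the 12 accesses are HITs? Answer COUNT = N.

COUNT = 4

#0 (4,0) E
#1 (2,3) E
#2 (2,3) H  (was 3)
#3 (6,2) E
#4 (3,6) E
#5 (1,5) E
#6 (0,1) E
#7 (2,0) C  (was 3)
#8 (0,1) H  (was 1)
#9 (3,6) H  (was 6)
#10 (2,8) C  (was 0)
#11 (3,6) H  (was 6)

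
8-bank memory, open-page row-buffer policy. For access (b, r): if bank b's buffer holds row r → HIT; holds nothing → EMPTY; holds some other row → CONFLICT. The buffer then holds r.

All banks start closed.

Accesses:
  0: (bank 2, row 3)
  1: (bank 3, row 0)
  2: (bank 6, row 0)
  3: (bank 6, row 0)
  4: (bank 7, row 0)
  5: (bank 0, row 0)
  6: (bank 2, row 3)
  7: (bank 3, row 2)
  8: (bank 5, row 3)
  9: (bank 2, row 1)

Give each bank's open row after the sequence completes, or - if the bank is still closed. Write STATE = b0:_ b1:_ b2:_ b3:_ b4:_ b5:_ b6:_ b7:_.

  [0] b2 r3: no row ⇒ E
  [1] b3 r0: no row ⇒ E
  [2] b6 r0: no row ⇒ E
  [3] b6 r0: had r0 ⇒ H
  [4] b7 r0: no row ⇒ E
  [5] b0 r0: no row ⇒ E
  [6] b2 r3: had r3 ⇒ H
  [7] b3 r2: had r0 ⇒ C
  [8] b5 r3: no row ⇒ E
  [9] b2 r1: had r3 ⇒ C

STATE = b0:0 b1:- b2:1 b3:2 b4:- b5:3 b6:0 b7:0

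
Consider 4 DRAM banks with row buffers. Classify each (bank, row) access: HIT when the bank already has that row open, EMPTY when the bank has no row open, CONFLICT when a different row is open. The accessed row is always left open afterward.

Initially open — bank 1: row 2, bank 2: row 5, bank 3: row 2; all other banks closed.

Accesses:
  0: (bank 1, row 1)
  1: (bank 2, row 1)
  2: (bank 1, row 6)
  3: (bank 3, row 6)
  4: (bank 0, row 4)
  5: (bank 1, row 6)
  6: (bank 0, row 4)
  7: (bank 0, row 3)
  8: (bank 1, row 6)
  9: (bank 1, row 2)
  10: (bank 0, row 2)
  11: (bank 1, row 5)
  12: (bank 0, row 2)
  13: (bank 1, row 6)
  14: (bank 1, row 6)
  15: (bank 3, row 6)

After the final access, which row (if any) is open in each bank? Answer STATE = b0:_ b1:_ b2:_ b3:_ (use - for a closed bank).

step 0: bank1 2->1 [CONFLICT]
step 1: bank2 5->1 [CONFLICT]
step 2: bank1 1->6 [CONFLICT]
step 3: bank3 2->6 [CONFLICT]
step 4: bank0 None->4 [EMPTY]
step 5: bank1 6->6 [HIT]
step 6: bank0 4->4 [HIT]
step 7: bank0 4->3 [CONFLICT]
step 8: bank1 6->6 [HIT]
step 9: bank1 6->2 [CONFLICT]
step 10: bank0 3->2 [CONFLICT]
step 11: bank1 2->5 [CONFLICT]
step 12: bank0 2->2 [HIT]
step 13: bank1 5->6 [CONFLICT]
step 14: bank1 6->6 [HIT]
step 15: bank3 6->6 [HIT]

STATE = b0:2 b1:6 b2:1 b3:6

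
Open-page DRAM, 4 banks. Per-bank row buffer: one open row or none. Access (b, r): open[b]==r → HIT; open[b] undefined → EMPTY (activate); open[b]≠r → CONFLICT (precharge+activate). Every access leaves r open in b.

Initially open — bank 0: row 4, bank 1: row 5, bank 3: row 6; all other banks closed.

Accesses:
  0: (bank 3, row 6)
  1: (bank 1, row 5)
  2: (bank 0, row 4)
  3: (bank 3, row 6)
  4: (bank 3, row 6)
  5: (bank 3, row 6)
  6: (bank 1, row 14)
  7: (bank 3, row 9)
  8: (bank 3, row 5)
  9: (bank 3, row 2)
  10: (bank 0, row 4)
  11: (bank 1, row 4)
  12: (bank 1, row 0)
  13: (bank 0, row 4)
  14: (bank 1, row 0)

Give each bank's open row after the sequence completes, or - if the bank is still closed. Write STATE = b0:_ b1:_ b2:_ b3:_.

STATE = b0:4 b1:0 b2:- b3:2

step 0: bank3 6->6 [HIT]
step 1: bank1 5->5 [HIT]
step 2: bank0 4->4 [HIT]
step 3: bank3 6->6 [HIT]
step 4: bank3 6->6 [HIT]
step 5: bank3 6->6 [HIT]
step 6: bank1 5->14 [CONFLICT]
step 7: bank3 6->9 [CONFLICT]
step 8: bank3 9->5 [CONFLICT]
step 9: bank3 5->2 [CONFLICT]
step 10: bank0 4->4 [HIT]
step 11: bank1 14->4 [CONFLICT]
step 12: bank1 4->0 [CONFLICT]
step 13: bank0 4->4 [HIT]
step 14: bank1 0->0 [HIT]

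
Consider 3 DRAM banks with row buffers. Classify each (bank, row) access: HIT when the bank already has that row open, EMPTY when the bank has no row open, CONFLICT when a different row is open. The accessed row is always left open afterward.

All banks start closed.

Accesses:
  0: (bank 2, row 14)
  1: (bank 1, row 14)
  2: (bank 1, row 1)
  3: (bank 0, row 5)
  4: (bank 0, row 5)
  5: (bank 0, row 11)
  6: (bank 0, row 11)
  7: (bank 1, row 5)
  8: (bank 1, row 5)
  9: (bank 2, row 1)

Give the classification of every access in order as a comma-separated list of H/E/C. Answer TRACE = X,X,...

  [0] b2 r14: no row ⇒ E
  [1] b1 r14: no row ⇒ E
  [2] b1 r1: had r14 ⇒ C
  [3] b0 r5: no row ⇒ E
  [4] b0 r5: had r5 ⇒ H
  [5] b0 r11: had r5 ⇒ C
  [6] b0 r11: had r11 ⇒ H
  [7] b1 r5: had r1 ⇒ C
  [8] b1 r5: had r5 ⇒ H
  [9] b2 r1: had r14 ⇒ C

TRACE = E,E,C,E,H,C,H,C,H,C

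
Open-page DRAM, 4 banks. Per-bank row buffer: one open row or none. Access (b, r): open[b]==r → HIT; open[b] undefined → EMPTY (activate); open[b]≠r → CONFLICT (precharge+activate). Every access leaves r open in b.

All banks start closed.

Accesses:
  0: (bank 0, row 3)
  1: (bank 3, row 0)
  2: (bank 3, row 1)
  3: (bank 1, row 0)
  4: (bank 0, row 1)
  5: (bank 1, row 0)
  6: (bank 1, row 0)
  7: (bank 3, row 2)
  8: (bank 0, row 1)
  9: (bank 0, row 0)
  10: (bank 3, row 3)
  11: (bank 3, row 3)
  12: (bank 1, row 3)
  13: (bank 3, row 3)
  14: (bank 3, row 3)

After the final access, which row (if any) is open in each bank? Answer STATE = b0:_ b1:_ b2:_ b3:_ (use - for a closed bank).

STATE = b0:0 b1:3 b2:- b3:3

  [0] b0 r3: no row ⇒ E
  [1] b3 r0: no row ⇒ E
  [2] b3 r1: had r0 ⇒ C
  [3] b1 r0: no row ⇒ E
  [4] b0 r1: had r3 ⇒ C
  [5] b1 r0: had r0 ⇒ H
  [6] b1 r0: had r0 ⇒ H
  [7] b3 r2: had r1 ⇒ C
  [8] b0 r1: had r1 ⇒ H
  [9] b0 r0: had r1 ⇒ C
  [10] b3 r3: had r2 ⇒ C
  [11] b3 r3: had r3 ⇒ H
  [12] b1 r3: had r0 ⇒ C
  [13] b3 r3: had r3 ⇒ H
  [14] b3 r3: had r3 ⇒ H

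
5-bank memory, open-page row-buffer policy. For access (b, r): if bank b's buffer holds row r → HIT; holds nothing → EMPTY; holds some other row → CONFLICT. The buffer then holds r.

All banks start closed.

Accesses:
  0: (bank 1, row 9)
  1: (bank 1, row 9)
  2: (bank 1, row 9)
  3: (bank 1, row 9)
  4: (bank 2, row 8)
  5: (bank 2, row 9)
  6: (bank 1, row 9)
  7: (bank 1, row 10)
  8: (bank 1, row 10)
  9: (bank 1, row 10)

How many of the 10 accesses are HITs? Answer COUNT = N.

COUNT = 6

  [0] b1 r9: no row ⇒ E
  [1] b1 r9: had r9 ⇒ H
  [2] b1 r9: had r9 ⇒ H
  [3] b1 r9: had r9 ⇒ H
  [4] b2 r8: no row ⇒ E
  [5] b2 r9: had r8 ⇒ C
  [6] b1 r9: had r9 ⇒ H
  [7] b1 r10: had r9 ⇒ C
  [8] b1 r10: had r10 ⇒ H
  [9] b1 r10: had r10 ⇒ H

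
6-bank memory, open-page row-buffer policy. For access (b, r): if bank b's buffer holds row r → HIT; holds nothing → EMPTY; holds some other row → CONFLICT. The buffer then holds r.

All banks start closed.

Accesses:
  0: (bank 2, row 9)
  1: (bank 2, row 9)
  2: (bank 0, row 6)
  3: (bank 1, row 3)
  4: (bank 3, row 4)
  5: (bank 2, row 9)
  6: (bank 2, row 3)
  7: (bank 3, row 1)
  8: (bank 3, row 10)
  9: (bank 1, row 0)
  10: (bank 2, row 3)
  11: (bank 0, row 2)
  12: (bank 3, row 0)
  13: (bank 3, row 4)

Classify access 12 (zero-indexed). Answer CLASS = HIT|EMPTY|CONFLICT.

step 0: bank2 None->9 [EMPTY]
step 1: bank2 9->9 [HIT]
step 2: bank0 None->6 [EMPTY]
step 3: bank1 None->3 [EMPTY]
step 4: bank3 None->4 [EMPTY]
step 5: bank2 9->9 [HIT]
step 6: bank2 9->3 [CONFLICT]
step 7: bank3 4->1 [CONFLICT]
step 8: bank3 1->10 [CONFLICT]
step 9: bank1 3->0 [CONFLICT]
step 10: bank2 3->3 [HIT]
step 11: bank0 6->2 [CONFLICT]
step 12: bank3 10->0 [CONFLICT]
step 13: bank3 0->4 [CONFLICT]

CLASS = CONFLICT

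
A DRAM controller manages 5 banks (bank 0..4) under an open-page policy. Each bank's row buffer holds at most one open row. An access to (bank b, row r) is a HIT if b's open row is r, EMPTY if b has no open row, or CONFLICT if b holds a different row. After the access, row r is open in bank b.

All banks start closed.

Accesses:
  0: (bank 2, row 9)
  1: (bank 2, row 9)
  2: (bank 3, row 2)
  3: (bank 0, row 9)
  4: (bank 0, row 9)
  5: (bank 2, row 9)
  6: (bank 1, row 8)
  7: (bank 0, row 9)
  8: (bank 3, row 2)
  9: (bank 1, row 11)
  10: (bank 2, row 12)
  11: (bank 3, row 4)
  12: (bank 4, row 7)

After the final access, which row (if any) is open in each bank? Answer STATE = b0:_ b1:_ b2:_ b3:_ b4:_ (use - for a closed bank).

STATE = b0:9 b1:11 b2:12 b3:4 b4:7

step 0: bank2 None->9 [EMPTY]
step 1: bank2 9->9 [HIT]
step 2: bank3 None->2 [EMPTY]
step 3: bank0 None->9 [EMPTY]
step 4: bank0 9->9 [HIT]
step 5: bank2 9->9 [HIT]
step 6: bank1 None->8 [EMPTY]
step 7: bank0 9->9 [HIT]
step 8: bank3 2->2 [HIT]
step 9: bank1 8->11 [CONFLICT]
step 10: bank2 9->12 [CONFLICT]
step 11: bank3 2->4 [CONFLICT]
step 12: bank4 None->7 [EMPTY]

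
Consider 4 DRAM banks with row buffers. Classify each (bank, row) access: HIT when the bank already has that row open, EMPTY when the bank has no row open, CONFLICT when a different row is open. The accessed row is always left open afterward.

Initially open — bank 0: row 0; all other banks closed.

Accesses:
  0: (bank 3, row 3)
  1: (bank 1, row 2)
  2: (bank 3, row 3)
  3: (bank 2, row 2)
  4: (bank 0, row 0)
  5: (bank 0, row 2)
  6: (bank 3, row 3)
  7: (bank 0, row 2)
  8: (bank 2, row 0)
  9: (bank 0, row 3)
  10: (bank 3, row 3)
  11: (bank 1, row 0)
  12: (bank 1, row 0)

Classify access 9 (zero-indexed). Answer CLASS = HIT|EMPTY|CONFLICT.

CLASS = CONFLICT

0: bank 3 row 3 — prev None → EMPTY
1: bank 1 row 2 — prev None → EMPTY
2: bank 3 row 3 — prev 3 → HIT
3: bank 2 row 2 — prev None → EMPTY
4: bank 0 row 0 — prev 0 → HIT
5: bank 0 row 2 — prev 0 → CONFLICT
6: bank 3 row 3 — prev 3 → HIT
7: bank 0 row 2 — prev 2 → HIT
8: bank 2 row 0 — prev 2 → CONFLICT
9: bank 0 row 3 — prev 2 → CONFLICT
10: bank 3 row 3 — prev 3 → HIT
11: bank 1 row 0 — prev 2 → CONFLICT
12: bank 1 row 0 — prev 0 → HIT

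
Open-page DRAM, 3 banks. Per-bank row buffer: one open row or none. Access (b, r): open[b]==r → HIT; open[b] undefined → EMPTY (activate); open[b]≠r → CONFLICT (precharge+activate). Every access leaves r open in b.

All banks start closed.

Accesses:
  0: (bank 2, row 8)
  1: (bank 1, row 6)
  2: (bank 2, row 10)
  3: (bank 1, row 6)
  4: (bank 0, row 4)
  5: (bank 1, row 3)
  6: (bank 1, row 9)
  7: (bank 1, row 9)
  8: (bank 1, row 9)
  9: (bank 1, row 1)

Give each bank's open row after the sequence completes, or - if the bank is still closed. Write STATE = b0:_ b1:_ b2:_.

0: bank 2 row 8 — prev None → EMPTY
1: bank 1 row 6 — prev None → EMPTY
2: bank 2 row 10 — prev 8 → CONFLICT
3: bank 1 row 6 — prev 6 → HIT
4: bank 0 row 4 — prev None → EMPTY
5: bank 1 row 3 — prev 6 → CONFLICT
6: bank 1 row 9 — prev 3 → CONFLICT
7: bank 1 row 9 — prev 9 → HIT
8: bank 1 row 9 — prev 9 → HIT
9: bank 1 row 1 — prev 9 → CONFLICT

STATE = b0:4 b1:1 b2:10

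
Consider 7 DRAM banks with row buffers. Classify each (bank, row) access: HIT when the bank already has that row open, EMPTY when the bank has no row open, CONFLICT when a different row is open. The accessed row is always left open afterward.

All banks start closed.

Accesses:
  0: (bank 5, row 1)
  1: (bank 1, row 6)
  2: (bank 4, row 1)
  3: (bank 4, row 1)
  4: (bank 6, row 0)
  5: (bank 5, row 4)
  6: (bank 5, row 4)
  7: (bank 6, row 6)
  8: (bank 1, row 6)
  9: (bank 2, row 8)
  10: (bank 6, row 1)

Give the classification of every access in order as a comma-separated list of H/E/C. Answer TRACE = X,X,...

TRACE = E,E,E,H,E,C,H,C,H,E,C

0: bank 5 row 1 — prev None → EMPTY
1: bank 1 row 6 — prev None → EMPTY
2: bank 4 row 1 — prev None → EMPTY
3: bank 4 row 1 — prev 1 → HIT
4: bank 6 row 0 — prev None → EMPTY
5: bank 5 row 4 — prev 1 → CONFLICT
6: bank 5 row 4 — prev 4 → HIT
7: bank 6 row 6 — prev 0 → CONFLICT
8: bank 1 row 6 — prev 6 → HIT
9: bank 2 row 8 — prev None → EMPTY
10: bank 6 row 1 — prev 6 → CONFLICT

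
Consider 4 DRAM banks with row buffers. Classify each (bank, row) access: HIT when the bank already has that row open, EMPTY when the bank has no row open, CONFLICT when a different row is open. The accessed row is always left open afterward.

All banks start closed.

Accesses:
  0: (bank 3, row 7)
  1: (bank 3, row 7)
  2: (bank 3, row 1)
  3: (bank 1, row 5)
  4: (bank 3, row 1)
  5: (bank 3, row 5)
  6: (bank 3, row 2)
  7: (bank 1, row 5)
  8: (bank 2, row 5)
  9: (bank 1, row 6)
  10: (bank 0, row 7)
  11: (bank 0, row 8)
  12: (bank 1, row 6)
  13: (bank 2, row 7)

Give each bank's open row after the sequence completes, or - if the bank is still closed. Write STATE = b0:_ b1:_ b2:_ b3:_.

0: bank 3 row 7 — prev None → EMPTY
1: bank 3 row 7 — prev 7 → HIT
2: bank 3 row 1 — prev 7 → CONFLICT
3: bank 1 row 5 — prev None → EMPTY
4: bank 3 row 1 — prev 1 → HIT
5: bank 3 row 5 — prev 1 → CONFLICT
6: bank 3 row 2 — prev 5 → CONFLICT
7: bank 1 row 5 — prev 5 → HIT
8: bank 2 row 5 — prev None → EMPTY
9: bank 1 row 6 — prev 5 → CONFLICT
10: bank 0 row 7 — prev None → EMPTY
11: bank 0 row 8 — prev 7 → CONFLICT
12: bank 1 row 6 — prev 6 → HIT
13: bank 2 row 7 — prev 5 → CONFLICT

STATE = b0:8 b1:6 b2:7 b3:2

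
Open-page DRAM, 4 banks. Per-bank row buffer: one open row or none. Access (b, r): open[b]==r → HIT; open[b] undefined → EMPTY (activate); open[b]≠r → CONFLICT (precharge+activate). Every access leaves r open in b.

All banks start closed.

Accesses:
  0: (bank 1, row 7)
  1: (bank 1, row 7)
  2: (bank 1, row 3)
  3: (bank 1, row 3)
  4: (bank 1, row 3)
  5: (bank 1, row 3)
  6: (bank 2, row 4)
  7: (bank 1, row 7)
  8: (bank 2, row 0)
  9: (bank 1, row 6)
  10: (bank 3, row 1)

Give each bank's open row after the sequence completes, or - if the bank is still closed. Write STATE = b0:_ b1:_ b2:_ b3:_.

#0 (1,7) E
#1 (1,7) H  (was 7)
#2 (1,3) C  (was 7)
#3 (1,3) H  (was 3)
#4 (1,3) H  (was 3)
#5 (1,3) H  (was 3)
#6 (2,4) E
#7 (1,7) C  (was 3)
#8 (2,0) C  (was 4)
#9 (1,6) C  (was 7)
#10 (3,1) E

STATE = b0:- b1:6 b2:0 b3:1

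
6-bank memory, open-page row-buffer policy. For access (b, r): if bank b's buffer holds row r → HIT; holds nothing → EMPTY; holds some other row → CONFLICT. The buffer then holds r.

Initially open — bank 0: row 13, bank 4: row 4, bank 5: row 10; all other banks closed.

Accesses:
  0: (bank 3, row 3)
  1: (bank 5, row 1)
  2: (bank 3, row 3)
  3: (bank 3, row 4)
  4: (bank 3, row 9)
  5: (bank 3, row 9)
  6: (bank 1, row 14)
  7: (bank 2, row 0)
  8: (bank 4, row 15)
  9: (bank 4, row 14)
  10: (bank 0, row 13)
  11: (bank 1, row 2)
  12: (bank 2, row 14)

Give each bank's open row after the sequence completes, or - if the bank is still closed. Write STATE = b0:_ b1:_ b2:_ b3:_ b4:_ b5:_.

STATE = b0:13 b1:2 b2:14 b3:9 b4:14 b5:1

  [0] b3 r3: no row ⇒ E
  [1] b5 r1: had r10 ⇒ C
  [2] b3 r3: had r3 ⇒ H
  [3] b3 r4: had r3 ⇒ C
  [4] b3 r9: had r4 ⇒ C
  [5] b3 r9: had r9 ⇒ H
  [6] b1 r14: no row ⇒ E
  [7] b2 r0: no row ⇒ E
  [8] b4 r15: had r4 ⇒ C
  [9] b4 r14: had r15 ⇒ C
  [10] b0 r13: had r13 ⇒ H
  [11] b1 r2: had r14 ⇒ C
  [12] b2 r14: had r0 ⇒ C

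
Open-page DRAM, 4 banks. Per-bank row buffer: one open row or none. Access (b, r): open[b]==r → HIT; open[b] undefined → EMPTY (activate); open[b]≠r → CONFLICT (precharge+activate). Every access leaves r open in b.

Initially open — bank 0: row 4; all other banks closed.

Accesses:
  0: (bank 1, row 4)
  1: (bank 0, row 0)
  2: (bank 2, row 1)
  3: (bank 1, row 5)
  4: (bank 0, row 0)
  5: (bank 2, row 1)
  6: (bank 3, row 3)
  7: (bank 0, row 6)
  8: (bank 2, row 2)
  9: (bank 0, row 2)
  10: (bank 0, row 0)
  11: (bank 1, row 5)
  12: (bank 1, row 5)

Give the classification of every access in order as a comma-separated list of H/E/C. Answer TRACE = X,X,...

#0 (1,4) E
#1 (0,0) C  (was 4)
#2 (2,1) E
#3 (1,5) C  (was 4)
#4 (0,0) H  (was 0)
#5 (2,1) H  (was 1)
#6 (3,3) E
#7 (0,6) C  (was 0)
#8 (2,2) C  (was 1)
#9 (0,2) C  (was 6)
#10 (0,0) C  (was 2)
#11 (1,5) H  (was 5)
#12 (1,5) H  (was 5)

TRACE = E,C,E,C,H,H,E,C,C,C,C,H,H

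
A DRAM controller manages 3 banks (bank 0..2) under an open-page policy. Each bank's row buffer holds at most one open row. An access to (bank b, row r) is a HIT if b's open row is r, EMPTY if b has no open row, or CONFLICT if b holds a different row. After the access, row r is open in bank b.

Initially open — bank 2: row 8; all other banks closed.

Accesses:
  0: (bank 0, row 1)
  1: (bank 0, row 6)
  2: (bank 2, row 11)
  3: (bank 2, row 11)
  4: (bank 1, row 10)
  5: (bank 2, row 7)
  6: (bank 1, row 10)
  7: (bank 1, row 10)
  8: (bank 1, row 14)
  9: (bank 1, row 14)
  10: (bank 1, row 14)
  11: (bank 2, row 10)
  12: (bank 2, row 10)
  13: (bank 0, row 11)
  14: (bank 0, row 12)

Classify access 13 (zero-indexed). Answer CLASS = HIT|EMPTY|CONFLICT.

CLASS = CONFLICT

step 0: bank0 None->1 [EMPTY]
step 1: bank0 1->6 [CONFLICT]
step 2: bank2 8->11 [CONFLICT]
step 3: bank2 11->11 [HIT]
step 4: bank1 None->10 [EMPTY]
step 5: bank2 11->7 [CONFLICT]
step 6: bank1 10->10 [HIT]
step 7: bank1 10->10 [HIT]
step 8: bank1 10->14 [CONFLICT]
step 9: bank1 14->14 [HIT]
step 10: bank1 14->14 [HIT]
step 11: bank2 7->10 [CONFLICT]
step 12: bank2 10->10 [HIT]
step 13: bank0 6->11 [CONFLICT]
step 14: bank0 11->12 [CONFLICT]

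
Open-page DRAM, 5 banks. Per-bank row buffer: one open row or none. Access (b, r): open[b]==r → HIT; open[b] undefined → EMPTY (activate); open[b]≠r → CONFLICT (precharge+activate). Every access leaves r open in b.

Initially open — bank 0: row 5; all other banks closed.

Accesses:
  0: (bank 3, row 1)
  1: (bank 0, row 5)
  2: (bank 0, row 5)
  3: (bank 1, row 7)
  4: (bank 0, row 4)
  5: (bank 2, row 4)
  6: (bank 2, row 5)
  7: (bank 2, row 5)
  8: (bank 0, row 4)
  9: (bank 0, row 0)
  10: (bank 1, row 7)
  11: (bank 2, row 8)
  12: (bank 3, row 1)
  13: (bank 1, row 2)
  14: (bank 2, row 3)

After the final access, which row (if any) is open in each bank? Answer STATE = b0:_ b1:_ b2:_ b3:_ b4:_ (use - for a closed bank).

STATE = b0:0 b1:2 b2:3 b3:1 b4:-

step 0: bank3 None->1 [EMPTY]
step 1: bank0 5->5 [HIT]
step 2: bank0 5->5 [HIT]
step 3: bank1 None->7 [EMPTY]
step 4: bank0 5->4 [CONFLICT]
step 5: bank2 None->4 [EMPTY]
step 6: bank2 4->5 [CONFLICT]
step 7: bank2 5->5 [HIT]
step 8: bank0 4->4 [HIT]
step 9: bank0 4->0 [CONFLICT]
step 10: bank1 7->7 [HIT]
step 11: bank2 5->8 [CONFLICT]
step 12: bank3 1->1 [HIT]
step 13: bank1 7->2 [CONFLICT]
step 14: bank2 8->3 [CONFLICT]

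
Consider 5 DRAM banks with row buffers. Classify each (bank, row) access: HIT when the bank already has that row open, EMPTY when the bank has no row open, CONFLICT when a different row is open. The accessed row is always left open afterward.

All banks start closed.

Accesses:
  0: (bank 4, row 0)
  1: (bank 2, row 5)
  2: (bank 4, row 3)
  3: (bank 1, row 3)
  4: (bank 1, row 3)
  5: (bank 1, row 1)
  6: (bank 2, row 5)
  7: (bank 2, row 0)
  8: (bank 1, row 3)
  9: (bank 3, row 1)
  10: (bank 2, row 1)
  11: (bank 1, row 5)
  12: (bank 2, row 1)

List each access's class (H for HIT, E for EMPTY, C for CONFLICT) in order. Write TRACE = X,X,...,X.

TRACE = E,E,C,E,H,C,H,C,C,E,C,C,H

#0 (4,0) E
#1 (2,5) E
#2 (4,3) C  (was 0)
#3 (1,3) E
#4 (1,3) H  (was 3)
#5 (1,1) C  (was 3)
#6 (2,5) H  (was 5)
#7 (2,0) C  (was 5)
#8 (1,3) C  (was 1)
#9 (3,1) E
#10 (2,1) C  (was 0)
#11 (1,5) C  (was 3)
#12 (2,1) H  (was 1)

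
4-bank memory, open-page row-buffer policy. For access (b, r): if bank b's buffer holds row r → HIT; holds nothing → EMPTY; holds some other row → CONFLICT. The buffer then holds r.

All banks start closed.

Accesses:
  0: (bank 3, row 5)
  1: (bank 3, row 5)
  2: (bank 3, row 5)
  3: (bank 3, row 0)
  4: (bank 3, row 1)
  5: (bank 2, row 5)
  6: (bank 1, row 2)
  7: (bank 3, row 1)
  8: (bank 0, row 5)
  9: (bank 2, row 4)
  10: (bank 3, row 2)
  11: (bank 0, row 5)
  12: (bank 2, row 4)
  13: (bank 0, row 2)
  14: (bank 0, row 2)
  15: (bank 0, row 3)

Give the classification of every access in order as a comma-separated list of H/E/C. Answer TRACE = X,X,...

TRACE = E,H,H,C,C,E,E,H,E,C,C,H,H,C,H,C

#0 (3,5) E
#1 (3,5) H  (was 5)
#2 (3,5) H  (was 5)
#3 (3,0) C  (was 5)
#4 (3,1) C  (was 0)
#5 (2,5) E
#6 (1,2) E
#7 (3,1) H  (was 1)
#8 (0,5) E
#9 (2,4) C  (was 5)
#10 (3,2) C  (was 1)
#11 (0,5) H  (was 5)
#12 (2,4) H  (was 4)
#13 (0,2) C  (was 5)
#14 (0,2) H  (was 2)
#15 (0,3) C  (was 2)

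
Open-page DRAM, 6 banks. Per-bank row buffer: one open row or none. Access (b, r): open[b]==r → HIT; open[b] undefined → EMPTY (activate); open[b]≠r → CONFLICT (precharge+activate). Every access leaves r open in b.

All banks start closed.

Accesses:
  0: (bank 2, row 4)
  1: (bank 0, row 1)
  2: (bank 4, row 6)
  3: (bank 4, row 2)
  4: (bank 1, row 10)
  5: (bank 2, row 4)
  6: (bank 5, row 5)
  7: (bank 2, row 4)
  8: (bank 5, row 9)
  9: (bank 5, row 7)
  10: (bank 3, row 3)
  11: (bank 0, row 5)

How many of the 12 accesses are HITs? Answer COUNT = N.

0: bank 2 row 4 — prev None → EMPTY
1: bank 0 row 1 — prev None → EMPTY
2: bank 4 row 6 — prev None → EMPTY
3: bank 4 row 2 — prev 6 → CONFLICT
4: bank 1 row 10 — prev None → EMPTY
5: bank 2 row 4 — prev 4 → HIT
6: bank 5 row 5 — prev None → EMPTY
7: bank 2 row 4 — prev 4 → HIT
8: bank 5 row 9 — prev 5 → CONFLICT
9: bank 5 row 7 — prev 9 → CONFLICT
10: bank 3 row 3 — prev None → EMPTY
11: bank 0 row 5 — prev 1 → CONFLICT

COUNT = 2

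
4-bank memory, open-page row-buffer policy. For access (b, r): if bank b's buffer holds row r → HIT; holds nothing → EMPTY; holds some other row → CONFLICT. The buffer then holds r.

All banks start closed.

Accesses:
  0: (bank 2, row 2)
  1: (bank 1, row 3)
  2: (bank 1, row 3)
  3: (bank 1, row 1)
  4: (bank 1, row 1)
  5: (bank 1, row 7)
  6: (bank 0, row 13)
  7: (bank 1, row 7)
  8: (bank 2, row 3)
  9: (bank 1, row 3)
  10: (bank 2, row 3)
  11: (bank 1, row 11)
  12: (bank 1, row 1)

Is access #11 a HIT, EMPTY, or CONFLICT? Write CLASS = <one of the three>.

0: bank 2 row 2 — prev None → EMPTY
1: bank 1 row 3 — prev None → EMPTY
2: bank 1 row 3 — prev 3 → HIT
3: bank 1 row 1 — prev 3 → CONFLICT
4: bank 1 row 1 — prev 1 → HIT
5: bank 1 row 7 — prev 1 → CONFLICT
6: bank 0 row 13 — prev None → EMPTY
7: bank 1 row 7 — prev 7 → HIT
8: bank 2 row 3 — prev 2 → CONFLICT
9: bank 1 row 3 — prev 7 → CONFLICT
10: bank 2 row 3 — prev 3 → HIT
11: bank 1 row 11 — prev 3 → CONFLICT
12: bank 1 row 1 — prev 11 → CONFLICT

CLASS = CONFLICT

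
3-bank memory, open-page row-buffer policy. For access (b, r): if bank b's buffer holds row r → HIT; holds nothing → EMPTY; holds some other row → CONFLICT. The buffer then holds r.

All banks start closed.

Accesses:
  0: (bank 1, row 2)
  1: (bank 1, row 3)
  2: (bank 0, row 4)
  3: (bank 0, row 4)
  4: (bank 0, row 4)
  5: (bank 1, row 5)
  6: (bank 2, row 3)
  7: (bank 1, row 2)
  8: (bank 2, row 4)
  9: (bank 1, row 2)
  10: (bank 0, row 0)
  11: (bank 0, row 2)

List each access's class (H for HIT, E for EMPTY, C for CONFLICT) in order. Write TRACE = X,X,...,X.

TRACE = E,C,E,H,H,C,E,C,C,H,C,C

#0 (1,2) E
#1 (1,3) C  (was 2)
#2 (0,4) E
#3 (0,4) H  (was 4)
#4 (0,4) H  (was 4)
#5 (1,5) C  (was 3)
#6 (2,3) E
#7 (1,2) C  (was 5)
#8 (2,4) C  (was 3)
#9 (1,2) H  (was 2)
#10 (0,0) C  (was 4)
#11 (0,2) C  (was 0)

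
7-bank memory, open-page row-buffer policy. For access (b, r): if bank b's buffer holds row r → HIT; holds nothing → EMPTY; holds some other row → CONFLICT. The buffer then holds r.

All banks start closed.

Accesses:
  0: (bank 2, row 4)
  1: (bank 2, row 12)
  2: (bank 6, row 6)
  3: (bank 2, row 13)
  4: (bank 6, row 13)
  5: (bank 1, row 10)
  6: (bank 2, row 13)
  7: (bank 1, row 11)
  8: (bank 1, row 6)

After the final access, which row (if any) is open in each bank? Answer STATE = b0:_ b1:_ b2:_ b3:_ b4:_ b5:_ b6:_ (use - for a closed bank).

STATE = b0:- b1:6 b2:13 b3:- b4:- b5:- b6:13

#0 (2,4) E
#1 (2,12) C  (was 4)
#2 (6,6) E
#3 (2,13) C  (was 12)
#4 (6,13) C  (was 6)
#5 (1,10) E
#6 (2,13) H  (was 13)
#7 (1,11) C  (was 10)
#8 (1,6) C  (was 11)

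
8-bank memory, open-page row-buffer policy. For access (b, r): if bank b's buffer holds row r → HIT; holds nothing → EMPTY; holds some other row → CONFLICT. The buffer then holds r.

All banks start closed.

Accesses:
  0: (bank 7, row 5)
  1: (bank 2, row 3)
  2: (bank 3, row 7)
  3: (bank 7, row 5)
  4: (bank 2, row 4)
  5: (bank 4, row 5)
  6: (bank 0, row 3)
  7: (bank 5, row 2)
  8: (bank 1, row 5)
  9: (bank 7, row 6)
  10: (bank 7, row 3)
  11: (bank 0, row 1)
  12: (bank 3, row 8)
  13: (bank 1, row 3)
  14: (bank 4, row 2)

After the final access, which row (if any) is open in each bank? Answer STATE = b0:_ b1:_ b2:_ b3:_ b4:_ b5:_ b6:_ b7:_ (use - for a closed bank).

STATE = b0:1 b1:3 b2:4 b3:8 b4:2 b5:2 b6:- b7:3

step 0: bank7 None->5 [EMPTY]
step 1: bank2 None->3 [EMPTY]
step 2: bank3 None->7 [EMPTY]
step 3: bank7 5->5 [HIT]
step 4: bank2 3->4 [CONFLICT]
step 5: bank4 None->5 [EMPTY]
step 6: bank0 None->3 [EMPTY]
step 7: bank5 None->2 [EMPTY]
step 8: bank1 None->5 [EMPTY]
step 9: bank7 5->6 [CONFLICT]
step 10: bank7 6->3 [CONFLICT]
step 11: bank0 3->1 [CONFLICT]
step 12: bank3 7->8 [CONFLICT]
step 13: bank1 5->3 [CONFLICT]
step 14: bank4 5->2 [CONFLICT]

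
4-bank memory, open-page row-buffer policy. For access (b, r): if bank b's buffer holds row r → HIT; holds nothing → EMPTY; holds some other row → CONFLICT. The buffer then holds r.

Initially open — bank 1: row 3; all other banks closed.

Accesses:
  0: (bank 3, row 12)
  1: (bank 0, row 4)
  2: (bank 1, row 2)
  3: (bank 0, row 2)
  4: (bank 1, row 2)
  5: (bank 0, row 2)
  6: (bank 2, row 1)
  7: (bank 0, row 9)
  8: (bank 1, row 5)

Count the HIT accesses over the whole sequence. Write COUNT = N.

COUNT = 2

step 0: bank3 None->12 [EMPTY]
step 1: bank0 None->4 [EMPTY]
step 2: bank1 3->2 [CONFLICT]
step 3: bank0 4->2 [CONFLICT]
step 4: bank1 2->2 [HIT]
step 5: bank0 2->2 [HIT]
step 6: bank2 None->1 [EMPTY]
step 7: bank0 2->9 [CONFLICT]
step 8: bank1 2->5 [CONFLICT]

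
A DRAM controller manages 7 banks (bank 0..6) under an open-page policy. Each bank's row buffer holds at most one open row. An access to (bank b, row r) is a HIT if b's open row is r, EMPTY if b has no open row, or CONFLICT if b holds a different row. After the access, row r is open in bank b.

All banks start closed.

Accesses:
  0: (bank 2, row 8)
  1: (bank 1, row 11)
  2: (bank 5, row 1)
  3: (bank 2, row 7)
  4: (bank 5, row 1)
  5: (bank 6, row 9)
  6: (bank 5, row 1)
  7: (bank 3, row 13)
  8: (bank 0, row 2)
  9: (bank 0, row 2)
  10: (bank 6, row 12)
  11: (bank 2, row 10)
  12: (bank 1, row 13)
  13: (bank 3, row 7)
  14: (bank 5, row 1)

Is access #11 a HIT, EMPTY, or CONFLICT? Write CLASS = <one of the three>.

CLASS = CONFLICT

0: bank 2 row 8 — prev None → EMPTY
1: bank 1 row 11 — prev None → EMPTY
2: bank 5 row 1 — prev None → EMPTY
3: bank 2 row 7 — prev 8 → CONFLICT
4: bank 5 row 1 — prev 1 → HIT
5: bank 6 row 9 — prev None → EMPTY
6: bank 5 row 1 — prev 1 → HIT
7: bank 3 row 13 — prev None → EMPTY
8: bank 0 row 2 — prev None → EMPTY
9: bank 0 row 2 — prev 2 → HIT
10: bank 6 row 12 — prev 9 → CONFLICT
11: bank 2 row 10 — prev 7 → CONFLICT
12: bank 1 row 13 — prev 11 → CONFLICT
13: bank 3 row 7 — prev 13 → CONFLICT
14: bank 5 row 1 — prev 1 → HIT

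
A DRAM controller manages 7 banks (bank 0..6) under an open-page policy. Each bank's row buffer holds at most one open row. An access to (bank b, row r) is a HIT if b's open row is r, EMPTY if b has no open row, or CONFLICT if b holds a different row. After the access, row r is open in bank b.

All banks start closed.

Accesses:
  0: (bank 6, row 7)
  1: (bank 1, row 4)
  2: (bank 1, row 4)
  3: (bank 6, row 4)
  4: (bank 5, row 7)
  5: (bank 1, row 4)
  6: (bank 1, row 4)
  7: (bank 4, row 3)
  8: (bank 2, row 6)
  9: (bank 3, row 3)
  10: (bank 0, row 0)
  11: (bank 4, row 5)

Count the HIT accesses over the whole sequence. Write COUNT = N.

0: bank 6 row 7 — prev None → EMPTY
1: bank 1 row 4 — prev None → EMPTY
2: bank 1 row 4 — prev 4 → HIT
3: bank 6 row 4 — prev 7 → CONFLICT
4: bank 5 row 7 — prev None → EMPTY
5: bank 1 row 4 — prev 4 → HIT
6: bank 1 row 4 — prev 4 → HIT
7: bank 4 row 3 — prev None → EMPTY
8: bank 2 row 6 — prev None → EMPTY
9: bank 3 row 3 — prev None → EMPTY
10: bank 0 row 0 — prev None → EMPTY
11: bank 4 row 5 — prev 3 → CONFLICT

COUNT = 3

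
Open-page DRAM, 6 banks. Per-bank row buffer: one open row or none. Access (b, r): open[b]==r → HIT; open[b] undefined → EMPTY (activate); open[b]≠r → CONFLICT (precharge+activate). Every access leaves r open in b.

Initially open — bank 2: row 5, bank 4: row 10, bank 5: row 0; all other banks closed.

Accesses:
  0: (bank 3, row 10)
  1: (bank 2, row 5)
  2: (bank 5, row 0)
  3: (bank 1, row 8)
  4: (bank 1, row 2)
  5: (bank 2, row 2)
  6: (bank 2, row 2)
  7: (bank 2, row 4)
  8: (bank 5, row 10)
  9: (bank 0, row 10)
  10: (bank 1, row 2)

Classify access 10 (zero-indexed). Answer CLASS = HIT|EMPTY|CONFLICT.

CLASS = HIT

0: bank 3 row 10 — prev None → EMPTY
1: bank 2 row 5 — prev 5 → HIT
2: bank 5 row 0 — prev 0 → HIT
3: bank 1 row 8 — prev None → EMPTY
4: bank 1 row 2 — prev 8 → CONFLICT
5: bank 2 row 2 — prev 5 → CONFLICT
6: bank 2 row 2 — prev 2 → HIT
7: bank 2 row 4 — prev 2 → CONFLICT
8: bank 5 row 10 — prev 0 → CONFLICT
9: bank 0 row 10 — prev None → EMPTY
10: bank 1 row 2 — prev 2 → HIT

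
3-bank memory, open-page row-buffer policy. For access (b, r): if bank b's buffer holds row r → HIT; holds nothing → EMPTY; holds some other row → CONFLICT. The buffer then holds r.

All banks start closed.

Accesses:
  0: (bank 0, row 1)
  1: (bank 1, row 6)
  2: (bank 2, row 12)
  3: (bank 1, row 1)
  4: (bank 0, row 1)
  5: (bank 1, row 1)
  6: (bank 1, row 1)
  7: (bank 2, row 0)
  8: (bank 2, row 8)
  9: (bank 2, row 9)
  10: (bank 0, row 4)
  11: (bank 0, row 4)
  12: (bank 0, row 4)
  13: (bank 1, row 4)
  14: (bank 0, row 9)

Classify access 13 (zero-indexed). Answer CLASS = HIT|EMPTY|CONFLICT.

#0 (0,1) E
#1 (1,6) E
#2 (2,12) E
#3 (1,1) C  (was 6)
#4 (0,1) H  (was 1)
#5 (1,1) H  (was 1)
#6 (1,1) H  (was 1)
#7 (2,0) C  (was 12)
#8 (2,8) C  (was 0)
#9 (2,9) C  (was 8)
#10 (0,4) C  (was 1)
#11 (0,4) H  (was 4)
#12 (0,4) H  (was 4)
#13 (1,4) C  (was 1)
#14 (0,9) C  (was 4)

CLASS = CONFLICT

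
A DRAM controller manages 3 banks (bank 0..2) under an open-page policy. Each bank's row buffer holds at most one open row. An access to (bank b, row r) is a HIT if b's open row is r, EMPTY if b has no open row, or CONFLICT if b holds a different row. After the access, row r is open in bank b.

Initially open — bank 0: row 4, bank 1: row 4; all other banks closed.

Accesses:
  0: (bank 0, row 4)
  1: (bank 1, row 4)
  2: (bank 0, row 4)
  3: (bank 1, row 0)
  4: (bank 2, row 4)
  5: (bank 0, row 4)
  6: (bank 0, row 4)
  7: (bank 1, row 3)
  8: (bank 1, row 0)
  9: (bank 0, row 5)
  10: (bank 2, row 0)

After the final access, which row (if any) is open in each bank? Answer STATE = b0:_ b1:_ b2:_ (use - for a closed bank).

0: bank 0 row 4 — prev 4 → HIT
1: bank 1 row 4 — prev 4 → HIT
2: bank 0 row 4 — prev 4 → HIT
3: bank 1 row 0 — prev 4 → CONFLICT
4: bank 2 row 4 — prev None → EMPTY
5: bank 0 row 4 — prev 4 → HIT
6: bank 0 row 4 — prev 4 → HIT
7: bank 1 row 3 — prev 0 → CONFLICT
8: bank 1 row 0 — prev 3 → CONFLICT
9: bank 0 row 5 — prev 4 → CONFLICT
10: bank 2 row 0 — prev 4 → CONFLICT

STATE = b0:5 b1:0 b2:0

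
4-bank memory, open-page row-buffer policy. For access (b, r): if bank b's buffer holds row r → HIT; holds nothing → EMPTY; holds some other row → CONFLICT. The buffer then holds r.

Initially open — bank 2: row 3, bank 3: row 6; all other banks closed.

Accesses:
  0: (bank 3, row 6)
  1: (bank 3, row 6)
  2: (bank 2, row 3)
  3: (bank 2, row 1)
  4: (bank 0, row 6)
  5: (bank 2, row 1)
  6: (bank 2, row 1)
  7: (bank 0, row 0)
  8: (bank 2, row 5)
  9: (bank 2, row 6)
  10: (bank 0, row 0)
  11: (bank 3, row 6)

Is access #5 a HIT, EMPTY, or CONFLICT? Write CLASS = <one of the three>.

#0 (3,6) H  (was 6)
#1 (3,6) H  (was 6)
#2 (2,3) H  (was 3)
#3 (2,1) C  (was 3)
#4 (0,6) E
#5 (2,1) H  (was 1)
#6 (2,1) H  (was 1)
#7 (0,0) C  (was 6)
#8 (2,5) C  (was 1)
#9 (2,6) C  (was 5)
#10 (0,0) H  (was 0)
#11 (3,6) H  (was 6)

CLASS = HIT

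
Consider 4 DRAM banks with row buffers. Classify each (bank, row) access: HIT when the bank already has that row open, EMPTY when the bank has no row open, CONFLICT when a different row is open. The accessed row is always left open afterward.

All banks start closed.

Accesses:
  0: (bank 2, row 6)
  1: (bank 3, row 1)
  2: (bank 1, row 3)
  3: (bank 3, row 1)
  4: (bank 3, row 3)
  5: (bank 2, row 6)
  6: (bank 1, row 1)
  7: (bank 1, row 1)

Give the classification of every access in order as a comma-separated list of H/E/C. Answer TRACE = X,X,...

step 0: bank2 None->6 [EMPTY]
step 1: bank3 None->1 [EMPTY]
step 2: bank1 None->3 [EMPTY]
step 3: bank3 1->1 [HIT]
step 4: bank3 1->3 [CONFLICT]
step 5: bank2 6->6 [HIT]
step 6: bank1 3->1 [CONFLICT]
step 7: bank1 1->1 [HIT]

TRACE = E,E,E,H,C,H,C,H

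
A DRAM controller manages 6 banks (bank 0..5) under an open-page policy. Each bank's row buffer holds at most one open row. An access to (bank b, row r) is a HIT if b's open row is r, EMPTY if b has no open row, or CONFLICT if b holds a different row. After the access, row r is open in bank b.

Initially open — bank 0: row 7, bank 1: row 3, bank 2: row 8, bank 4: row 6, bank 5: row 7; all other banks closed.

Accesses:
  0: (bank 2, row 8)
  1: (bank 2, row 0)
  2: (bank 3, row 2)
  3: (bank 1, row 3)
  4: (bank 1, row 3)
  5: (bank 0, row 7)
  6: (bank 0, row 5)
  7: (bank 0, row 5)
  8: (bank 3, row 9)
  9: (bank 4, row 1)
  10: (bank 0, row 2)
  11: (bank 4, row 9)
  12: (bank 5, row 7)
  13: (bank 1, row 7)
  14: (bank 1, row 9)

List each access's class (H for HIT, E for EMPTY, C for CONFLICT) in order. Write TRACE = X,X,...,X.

step 0: bank2 8->8 [HIT]
step 1: bank2 8->0 [CONFLICT]
step 2: bank3 None->2 [EMPTY]
step 3: bank1 3->3 [HIT]
step 4: bank1 3->3 [HIT]
step 5: bank0 7->7 [HIT]
step 6: bank0 7->5 [CONFLICT]
step 7: bank0 5->5 [HIT]
step 8: bank3 2->9 [CONFLICT]
step 9: bank4 6->1 [CONFLICT]
step 10: bank0 5->2 [CONFLICT]
step 11: bank4 1->9 [CONFLICT]
step 12: bank5 7->7 [HIT]
step 13: bank1 3->7 [CONFLICT]
step 14: bank1 7->9 [CONFLICT]

TRACE = H,C,E,H,H,H,C,H,C,C,C,C,H,C,C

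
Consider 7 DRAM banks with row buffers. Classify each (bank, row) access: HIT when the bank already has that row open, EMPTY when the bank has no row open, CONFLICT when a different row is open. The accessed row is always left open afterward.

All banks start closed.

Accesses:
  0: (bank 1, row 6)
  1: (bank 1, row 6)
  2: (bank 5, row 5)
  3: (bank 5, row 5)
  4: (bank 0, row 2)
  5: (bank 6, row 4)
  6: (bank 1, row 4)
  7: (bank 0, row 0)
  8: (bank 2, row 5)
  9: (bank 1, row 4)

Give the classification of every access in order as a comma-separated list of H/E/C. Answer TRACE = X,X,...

0: bank 1 row 6 — prev None → EMPTY
1: bank 1 row 6 — prev 6 → HIT
2: bank 5 row 5 — prev None → EMPTY
3: bank 5 row 5 — prev 5 → HIT
4: bank 0 row 2 — prev None → EMPTY
5: bank 6 row 4 — prev None → EMPTY
6: bank 1 row 4 — prev 6 → CONFLICT
7: bank 0 row 0 — prev 2 → CONFLICT
8: bank 2 row 5 — prev None → EMPTY
9: bank 1 row 4 — prev 4 → HIT

TRACE = E,H,E,H,E,E,C,C,E,H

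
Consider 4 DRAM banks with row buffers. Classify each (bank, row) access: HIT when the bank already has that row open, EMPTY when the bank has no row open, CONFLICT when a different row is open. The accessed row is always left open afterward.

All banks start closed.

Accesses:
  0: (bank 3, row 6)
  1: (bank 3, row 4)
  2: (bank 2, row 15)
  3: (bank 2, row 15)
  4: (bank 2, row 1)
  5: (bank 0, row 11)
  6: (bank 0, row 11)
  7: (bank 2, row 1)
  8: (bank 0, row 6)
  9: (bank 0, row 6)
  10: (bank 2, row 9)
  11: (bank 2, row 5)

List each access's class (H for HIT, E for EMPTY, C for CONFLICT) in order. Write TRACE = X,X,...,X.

TRACE = E,C,E,H,C,E,H,H,C,H,C,C

0: bank 3 row 6 — prev None → EMPTY
1: bank 3 row 4 — prev 6 → CONFLICT
2: bank 2 row 15 — prev None → EMPTY
3: bank 2 row 15 — prev 15 → HIT
4: bank 2 row 1 — prev 15 → CONFLICT
5: bank 0 row 11 — prev None → EMPTY
6: bank 0 row 11 — prev 11 → HIT
7: bank 2 row 1 — prev 1 → HIT
8: bank 0 row 6 — prev 11 → CONFLICT
9: bank 0 row 6 — prev 6 → HIT
10: bank 2 row 9 — prev 1 → CONFLICT
11: bank 2 row 5 — prev 9 → CONFLICT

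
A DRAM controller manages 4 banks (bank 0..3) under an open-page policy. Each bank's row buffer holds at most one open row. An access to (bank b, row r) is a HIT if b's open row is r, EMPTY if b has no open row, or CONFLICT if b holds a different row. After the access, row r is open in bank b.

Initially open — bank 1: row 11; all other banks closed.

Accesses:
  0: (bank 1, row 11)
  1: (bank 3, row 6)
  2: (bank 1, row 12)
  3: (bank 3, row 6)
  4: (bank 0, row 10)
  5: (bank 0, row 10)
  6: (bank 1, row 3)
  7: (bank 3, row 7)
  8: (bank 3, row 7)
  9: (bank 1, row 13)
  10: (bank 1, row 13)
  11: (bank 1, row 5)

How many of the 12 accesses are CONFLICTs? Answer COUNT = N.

COUNT = 5

  [0] b1 r11: had r11 ⇒ H
  [1] b3 r6: no row ⇒ E
  [2] b1 r12: had r11 ⇒ C
  [3] b3 r6: had r6 ⇒ H
  [4] b0 r10: no row ⇒ E
  [5] b0 r10: had r10 ⇒ H
  [6] b1 r3: had r12 ⇒ C
  [7] b3 r7: had r6 ⇒ C
  [8] b3 r7: had r7 ⇒ H
  [9] b1 r13: had r3 ⇒ C
  [10] b1 r13: had r13 ⇒ H
  [11] b1 r5: had r13 ⇒ C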